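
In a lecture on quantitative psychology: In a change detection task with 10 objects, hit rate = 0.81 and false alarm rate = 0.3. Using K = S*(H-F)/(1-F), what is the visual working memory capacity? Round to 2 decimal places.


K = S * (H - F) / (1 - F)
H - F = 0.51
1 - F = 0.7
K = 10 * 0.51 / 0.7
= 7.29


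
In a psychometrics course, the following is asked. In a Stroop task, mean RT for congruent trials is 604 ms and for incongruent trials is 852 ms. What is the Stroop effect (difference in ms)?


Stroop effect = RT(incongruent) - RT(congruent)
= 852 - 604
= 248 ms


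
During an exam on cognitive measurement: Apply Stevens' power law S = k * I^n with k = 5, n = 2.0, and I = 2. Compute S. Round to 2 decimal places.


S = 5 * 2^2.0
2^2.0 = 4.0
S = 5 * 4.0
= 20.00


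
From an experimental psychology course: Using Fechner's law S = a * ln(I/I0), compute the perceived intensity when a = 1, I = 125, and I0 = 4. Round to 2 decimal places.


S = 1 * ln(125/4)
I/I0 = 31.25
ln(31.25) = 3.442
S = 1 * 3.442
= 3.44


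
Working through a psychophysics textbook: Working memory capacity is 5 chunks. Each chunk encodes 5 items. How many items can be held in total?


Total items = chunks * items_per_chunk
= 5 * 5
= 25


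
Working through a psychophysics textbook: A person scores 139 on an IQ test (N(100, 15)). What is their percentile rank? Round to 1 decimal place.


z = (IQ - mean) / SD
z = (139 - 100) / 15 = 2.6
Percentile = Phi(2.6) * 100
Phi(2.6) = 0.995339
= 99.5


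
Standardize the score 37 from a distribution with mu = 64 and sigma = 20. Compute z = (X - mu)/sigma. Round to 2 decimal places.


z = (X - mu) / sigma
= (37 - 64) / 20
= -27 / 20
= -1.35


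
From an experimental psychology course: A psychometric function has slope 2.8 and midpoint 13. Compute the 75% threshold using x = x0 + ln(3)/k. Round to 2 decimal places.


At P = 0.75: 0.75 = 1/(1 + e^(-k*(x-x0)))
Solving: e^(-k*(x-x0)) = 1/3
x = x0 + ln(3)/k
ln(3) = 1.0986
x = 13 + 1.0986/2.8
= 13 + 0.3924
= 13.39


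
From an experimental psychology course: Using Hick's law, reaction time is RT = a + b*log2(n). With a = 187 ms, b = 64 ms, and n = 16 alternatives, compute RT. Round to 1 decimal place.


RT = 187 + 64 * log2(16)
log2(16) = 4.0
RT = 187 + 64 * 4.0
= 187 + 256.0
= 443.0 ms


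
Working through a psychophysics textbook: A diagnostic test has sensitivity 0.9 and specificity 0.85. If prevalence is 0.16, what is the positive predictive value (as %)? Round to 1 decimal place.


PPV = (sens * prev) / (sens * prev + (1-spec) * (1-prev))
Numerator = 0.9 * 0.16 = 0.144
P(positive and no disease) = (1 - spec) * (1 - prev) = (1 - 0.85) * (1 - 0.16) = 0.126
Denominator = 0.144 + 0.126 = 0.27
PPV = 0.144 / 0.27 = 0.533333
As percentage = 53.3


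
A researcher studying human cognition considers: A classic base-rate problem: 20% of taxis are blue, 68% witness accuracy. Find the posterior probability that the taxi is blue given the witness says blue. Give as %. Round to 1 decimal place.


P(blue | says blue) = P(says blue | blue)*P(blue) / [P(says blue | blue)*P(blue) + P(says blue | not blue)*P(not blue)]
Numerator = 0.68 * 0.2 = 0.136
False identification = 0.32 * 0.8 = 0.256
P = 0.136 / (0.136 + 0.256)
= 0.136 / 0.392
As percentage = 34.7


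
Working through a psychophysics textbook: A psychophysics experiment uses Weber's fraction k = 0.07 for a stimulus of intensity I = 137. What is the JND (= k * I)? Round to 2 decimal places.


JND = k * I
JND = 0.07 * 137
= 9.59


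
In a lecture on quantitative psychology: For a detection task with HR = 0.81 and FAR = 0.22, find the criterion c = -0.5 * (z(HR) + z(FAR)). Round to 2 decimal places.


c = -0.5 * (z(HR) + z(FAR))
z(0.81) = 0.8779
z(0.22) = -0.7722
c = -0.5 * (0.8779 + -0.7722)
= -0.5 * 0.1057
= -0.05


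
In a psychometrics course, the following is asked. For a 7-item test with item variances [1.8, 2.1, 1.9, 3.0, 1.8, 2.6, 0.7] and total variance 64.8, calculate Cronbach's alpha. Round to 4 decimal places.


alpha = (k/(k-1)) * (1 - sum(s_i^2)/s_total^2)
sum(item variances) = 13.9
k/(k-1) = 7/6 = 1.166667
1 - 13.9/64.8 = 1 - 0.214506 = 0.785494
alpha = 1.166667 * 0.785494
= 0.9164


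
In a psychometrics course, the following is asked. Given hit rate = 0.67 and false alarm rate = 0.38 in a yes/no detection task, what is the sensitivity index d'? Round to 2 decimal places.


d' = z(HR) - z(FAR)
z(0.67) = 0.4399
z(0.38) = -0.3055
d' = 0.4399 - -0.3055
= 0.75


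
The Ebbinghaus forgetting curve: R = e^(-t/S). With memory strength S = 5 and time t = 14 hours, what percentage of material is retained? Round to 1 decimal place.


R = e^(-t/S)
-t/S = -14/5 = -2.8
R = e^(-2.8) = 0.06081
Percentage = 0.06081 * 100
= 6.1


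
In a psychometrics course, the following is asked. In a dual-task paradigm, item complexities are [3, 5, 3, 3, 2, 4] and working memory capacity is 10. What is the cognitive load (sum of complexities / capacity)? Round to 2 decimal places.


Total complexity = 3 + 5 + 3 + 3 + 2 + 4 = 20
Load = total / capacity = 20 / 10
= 2.00


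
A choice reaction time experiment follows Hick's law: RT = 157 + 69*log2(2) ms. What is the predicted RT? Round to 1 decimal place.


RT = 157 + 69 * log2(2)
log2(2) = 1.0
RT = 157 + 69 * 1.0
= 157 + 69.0
= 226.0 ms


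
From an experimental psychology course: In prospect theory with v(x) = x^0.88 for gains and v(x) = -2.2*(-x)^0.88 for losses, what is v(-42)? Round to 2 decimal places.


Since x = -42 < 0, use v(x) = -lambda*(-x)^alpha
(-x) = 42
42^0.88 = 26.82
v(-42) = -2.2 * 26.82
= -59.00


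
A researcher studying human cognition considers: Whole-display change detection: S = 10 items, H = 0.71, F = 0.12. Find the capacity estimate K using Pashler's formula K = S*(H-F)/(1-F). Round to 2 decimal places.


K = S * (H - F) / (1 - F)
H - F = 0.59
1 - F = 0.88
K = 10 * 0.59 / 0.88
= 6.70


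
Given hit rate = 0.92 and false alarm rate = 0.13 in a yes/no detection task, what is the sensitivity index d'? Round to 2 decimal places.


d' = z(HR) - z(FAR)
z(0.92) = 1.4051
z(0.13) = -1.1264
d' = 1.4051 - -1.1264
= 2.53


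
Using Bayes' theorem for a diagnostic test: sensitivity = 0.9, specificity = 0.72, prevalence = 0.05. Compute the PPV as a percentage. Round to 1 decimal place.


PPV = (sens * prev) / (sens * prev + (1-spec) * (1-prev))
Numerator = 0.9 * 0.05 = 0.045
P(positive and no disease) = (1 - spec) * (1 - prev) = (1 - 0.72) * (1 - 0.05) = 0.266
Denominator = 0.045 + 0.266 = 0.311
PPV = 0.045 / 0.311 = 0.144695
As percentage = 14.5


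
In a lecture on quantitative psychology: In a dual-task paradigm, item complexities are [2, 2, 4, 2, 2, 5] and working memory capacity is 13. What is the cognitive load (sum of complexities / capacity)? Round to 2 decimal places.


Total complexity = 2 + 2 + 4 + 2 + 2 + 5 = 17
Load = total / capacity = 17 / 13
= 1.31


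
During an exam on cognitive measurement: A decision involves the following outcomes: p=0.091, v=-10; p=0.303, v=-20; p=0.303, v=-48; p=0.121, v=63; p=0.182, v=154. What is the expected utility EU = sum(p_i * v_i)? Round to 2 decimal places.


EU = sum(p_i * v_i)
0.091 * -10 = -0.91
0.303 * -20 = -6.06
0.303 * -48 = -14.544
0.121 * 63 = 7.623
0.182 * 154 = 28.028
EU = -0.91 + -6.06 + -14.544 + 7.623 + 28.028
= 14.14


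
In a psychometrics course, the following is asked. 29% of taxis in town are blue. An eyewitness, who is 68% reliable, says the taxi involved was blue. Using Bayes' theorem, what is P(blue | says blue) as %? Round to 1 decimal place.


P(blue | says blue) = P(says blue | blue)*P(blue) / [P(says blue | blue)*P(blue) + P(says blue | not blue)*P(not blue)]
Numerator = 0.68 * 0.29 = 0.1972
False identification = 0.32 * 0.71 = 0.2272
P = 0.1972 / (0.1972 + 0.2272)
= 0.1972 / 0.4244
As percentage = 46.5


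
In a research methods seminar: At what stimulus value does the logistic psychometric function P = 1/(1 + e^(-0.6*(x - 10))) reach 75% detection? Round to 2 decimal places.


At P = 0.75: 0.75 = 1/(1 + e^(-k*(x-x0)))
Solving: e^(-k*(x-x0)) = 1/3
x = x0 + ln(3)/k
ln(3) = 1.0986
x = 10 + 1.0986/0.6
= 10 + 1.831
= 11.83


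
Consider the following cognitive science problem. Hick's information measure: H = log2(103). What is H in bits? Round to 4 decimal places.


H = log2(n)
H = log2(103)
= 6.6865


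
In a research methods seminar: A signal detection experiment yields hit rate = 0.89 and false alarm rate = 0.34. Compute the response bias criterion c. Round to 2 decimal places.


c = -0.5 * (z(HR) + z(FAR))
z(0.89) = 1.2265
z(0.34) = -0.4125
c = -0.5 * (1.2265 + -0.4125)
= -0.5 * 0.814
= -0.41


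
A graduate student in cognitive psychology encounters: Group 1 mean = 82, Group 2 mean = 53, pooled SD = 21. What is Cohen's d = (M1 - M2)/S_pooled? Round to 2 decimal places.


Cohen's d = (M1 - M2) / S_pooled
= (82 - 53) / 21
= 29 / 21
= 1.38


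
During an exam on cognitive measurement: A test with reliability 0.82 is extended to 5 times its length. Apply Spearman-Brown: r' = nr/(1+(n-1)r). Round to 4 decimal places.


r_new = n*r / (1 + (n-1)*r)
Numerator = 5 * 0.82 = 4.1
Denominator = 1 + 4 * 0.82 = 4.28
r_new = 4.1 / 4.28
= 0.9579


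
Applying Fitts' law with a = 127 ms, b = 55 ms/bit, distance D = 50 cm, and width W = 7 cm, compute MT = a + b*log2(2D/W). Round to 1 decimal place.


MT = 127 + 55 * log2(2*50/7)
2D/W = 14.285714
log2(14.285714) = 3.8365
MT = 127 + 55 * 3.8365
= 338.0 ms


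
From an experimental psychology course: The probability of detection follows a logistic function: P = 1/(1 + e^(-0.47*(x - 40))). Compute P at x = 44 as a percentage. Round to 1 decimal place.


P(x) = 1/(1 + e^(-0.47*(44 - 40)))
Exponent = -0.47 * 4 = -1.88
e^(-1.88) = 0.15259
P = 1/(1 + 0.15259) = 0.867611
Percentage = 86.8


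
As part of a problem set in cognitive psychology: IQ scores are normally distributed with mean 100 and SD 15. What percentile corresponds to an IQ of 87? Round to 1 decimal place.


z = (IQ - mean) / SD
z = (87 - 100) / 15 = -0.8667
Percentile = Phi(-0.8667) * 100
Phi(-0.8667) = 0.193053
= 19.3


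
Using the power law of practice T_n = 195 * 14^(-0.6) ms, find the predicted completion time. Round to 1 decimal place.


T_n = 195 * 14^(-0.6)
14^(-0.6) = 0.205269
T_n = 195 * 0.205269
= 40.0 ms


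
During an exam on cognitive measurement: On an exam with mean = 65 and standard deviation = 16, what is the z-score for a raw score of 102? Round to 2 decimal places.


z = (X - mu) / sigma
= (102 - 65) / 16
= 37 / 16
= 2.31


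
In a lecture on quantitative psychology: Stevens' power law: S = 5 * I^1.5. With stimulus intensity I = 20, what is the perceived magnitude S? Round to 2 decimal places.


S = 5 * 20^1.5
20^1.5 = 89.4427
S = 5 * 89.4427
= 447.21


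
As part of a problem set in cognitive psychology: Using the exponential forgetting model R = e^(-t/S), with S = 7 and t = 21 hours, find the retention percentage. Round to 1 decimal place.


R = e^(-t/S)
-t/S = -21/7 = -3.0
R = e^(-3.0) = 0.049787
Percentage = 0.049787 * 100
= 5.0


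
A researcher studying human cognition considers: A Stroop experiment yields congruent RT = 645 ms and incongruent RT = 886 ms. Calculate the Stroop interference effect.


Stroop effect = RT(incongruent) - RT(congruent)
= 886 - 645
= 241 ms


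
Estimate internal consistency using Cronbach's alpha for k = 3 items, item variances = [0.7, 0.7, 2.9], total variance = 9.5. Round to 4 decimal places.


alpha = (k/(k-1)) * (1 - sum(s_i^2)/s_total^2)
sum(item variances) = 4.3
k/(k-1) = 3/2 = 1.5
1 - 4.3/9.5 = 1 - 0.452632 = 0.547368
alpha = 1.5 * 0.547368
= 0.8211


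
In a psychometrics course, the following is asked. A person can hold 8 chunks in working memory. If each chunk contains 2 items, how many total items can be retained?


Total items = chunks * items_per_chunk
= 8 * 2
= 16


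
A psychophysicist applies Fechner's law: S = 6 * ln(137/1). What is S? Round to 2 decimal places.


S = 6 * ln(137/1)
I/I0 = 137.0
ln(137.0) = 4.92
S = 6 * 4.92
= 29.52


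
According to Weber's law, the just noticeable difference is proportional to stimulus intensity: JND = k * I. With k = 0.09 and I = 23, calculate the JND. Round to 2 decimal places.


JND = k * I
JND = 0.09 * 23
= 2.07


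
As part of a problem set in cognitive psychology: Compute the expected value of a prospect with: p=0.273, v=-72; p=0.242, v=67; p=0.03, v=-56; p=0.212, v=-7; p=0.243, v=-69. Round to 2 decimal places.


EU = sum(p_i * v_i)
0.273 * -72 = -19.656
0.242 * 67 = 16.214
0.03 * -56 = -1.68
0.212 * -7 = -1.484
0.243 * -69 = -16.767
EU = -19.656 + 16.214 + -1.68 + -1.484 + -16.767
= -23.37


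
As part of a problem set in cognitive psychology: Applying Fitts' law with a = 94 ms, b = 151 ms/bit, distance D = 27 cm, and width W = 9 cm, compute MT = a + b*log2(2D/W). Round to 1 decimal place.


MT = 94 + 151 * log2(2*27/9)
2D/W = 6.0
log2(6.0) = 2.585
MT = 94 + 151 * 2.585
= 484.3 ms


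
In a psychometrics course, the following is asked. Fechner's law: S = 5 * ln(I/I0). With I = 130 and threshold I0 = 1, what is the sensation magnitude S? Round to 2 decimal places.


S = 5 * ln(130/1)
I/I0 = 130.0
ln(130.0) = 4.8675
S = 5 * 4.8675
= 24.34


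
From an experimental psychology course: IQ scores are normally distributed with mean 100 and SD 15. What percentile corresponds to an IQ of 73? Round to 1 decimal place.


z = (IQ - mean) / SD
z = (73 - 100) / 15 = -1.8
Percentile = Phi(-1.8) * 100
Phi(-1.8) = 0.03593
= 3.6


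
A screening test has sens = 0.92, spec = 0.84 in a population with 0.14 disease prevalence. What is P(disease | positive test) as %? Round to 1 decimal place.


PPV = (sens * prev) / (sens * prev + (1-spec) * (1-prev))
Numerator = 0.92 * 0.14 = 0.1288
P(positive and no disease) = (1 - spec) * (1 - prev) = (1 - 0.84) * (1 - 0.14) = 0.1376
Denominator = 0.1288 + 0.1376 = 0.2664
PPV = 0.1288 / 0.2664 = 0.483483
As percentage = 48.3


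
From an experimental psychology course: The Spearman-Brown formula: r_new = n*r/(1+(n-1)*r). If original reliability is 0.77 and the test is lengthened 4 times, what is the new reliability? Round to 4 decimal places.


r_new = n*r / (1 + (n-1)*r)
Numerator = 4 * 0.77 = 3.08
Denominator = 1 + 3 * 0.77 = 3.31
r_new = 3.08 / 3.31
= 0.9305


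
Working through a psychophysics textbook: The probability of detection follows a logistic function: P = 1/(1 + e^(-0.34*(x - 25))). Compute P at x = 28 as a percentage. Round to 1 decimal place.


P(x) = 1/(1 + e^(-0.34*(28 - 25)))
Exponent = -0.34 * 3 = -1.02
e^(-1.02) = 0.360595
P = 1/(1 + 0.360595) = 0.734973
Percentage = 73.5


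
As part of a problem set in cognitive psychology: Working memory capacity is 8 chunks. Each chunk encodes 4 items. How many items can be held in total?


Total items = chunks * items_per_chunk
= 8 * 4
= 32


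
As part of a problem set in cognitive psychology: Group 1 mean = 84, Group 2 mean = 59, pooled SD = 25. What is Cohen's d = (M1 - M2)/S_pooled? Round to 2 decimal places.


Cohen's d = (M1 - M2) / S_pooled
= (84 - 59) / 25
= 25 / 25
= 1.00


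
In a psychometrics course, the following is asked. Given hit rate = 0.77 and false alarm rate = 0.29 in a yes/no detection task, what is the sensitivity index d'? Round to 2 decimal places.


d' = z(HR) - z(FAR)
z(0.77) = 0.7388
z(0.29) = -0.5534
d' = 0.7388 - -0.5534
= 1.29


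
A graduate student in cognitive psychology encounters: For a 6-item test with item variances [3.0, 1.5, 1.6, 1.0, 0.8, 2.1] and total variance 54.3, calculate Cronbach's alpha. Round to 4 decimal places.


alpha = (k/(k-1)) * (1 - sum(s_i^2)/s_total^2)
sum(item variances) = 10.0
k/(k-1) = 6/5 = 1.2
1 - 10.0/54.3 = 1 - 0.184162 = 0.815838
alpha = 1.2 * 0.815838
= 0.9790


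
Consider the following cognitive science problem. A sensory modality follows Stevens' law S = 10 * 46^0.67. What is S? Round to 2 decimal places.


S = 10 * 46^0.67
46^0.67 = 13.0031
S = 10 * 13.0031
= 130.03


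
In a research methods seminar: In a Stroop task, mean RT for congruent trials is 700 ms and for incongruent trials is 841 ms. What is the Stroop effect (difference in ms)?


Stroop effect = RT(incongruent) - RT(congruent)
= 841 - 700
= 141 ms


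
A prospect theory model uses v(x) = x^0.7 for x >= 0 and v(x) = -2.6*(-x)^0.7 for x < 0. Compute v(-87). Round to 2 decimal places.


Since x = -87 < 0, use v(x) = -lambda*(-x)^alpha
(-x) = 87
87^0.7 = 22.7858
v(-87) = -2.6 * 22.7858
= -59.24


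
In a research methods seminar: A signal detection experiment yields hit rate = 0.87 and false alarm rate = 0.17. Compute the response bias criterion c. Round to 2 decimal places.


c = -0.5 * (z(HR) + z(FAR))
z(0.87) = 1.1264
z(0.17) = -0.9542
c = -0.5 * (1.1264 + -0.9542)
= -0.5 * 0.1722
= -0.09


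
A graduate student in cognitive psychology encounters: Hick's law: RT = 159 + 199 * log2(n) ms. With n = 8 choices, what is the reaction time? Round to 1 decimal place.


RT = 159 + 199 * log2(8)
log2(8) = 3.0
RT = 159 + 199 * 3.0
= 159 + 597.0
= 756.0 ms


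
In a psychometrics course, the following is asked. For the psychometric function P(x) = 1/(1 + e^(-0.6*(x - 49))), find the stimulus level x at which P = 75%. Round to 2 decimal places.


At P = 0.75: 0.75 = 1/(1 + e^(-k*(x-x0)))
Solving: e^(-k*(x-x0)) = 1/3
x = x0 + ln(3)/k
ln(3) = 1.0986
x = 49 + 1.0986/0.6
= 49 + 1.831
= 50.83


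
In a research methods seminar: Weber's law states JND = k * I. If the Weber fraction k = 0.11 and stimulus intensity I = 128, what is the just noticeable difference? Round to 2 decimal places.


JND = k * I
JND = 0.11 * 128
= 14.08


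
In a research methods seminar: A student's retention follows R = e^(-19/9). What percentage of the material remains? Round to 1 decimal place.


R = e^(-t/S)
-t/S = -19/9 = -2.111111
R = e^(-2.111111) = 0.121103
Percentage = 0.121103 * 100
= 12.1


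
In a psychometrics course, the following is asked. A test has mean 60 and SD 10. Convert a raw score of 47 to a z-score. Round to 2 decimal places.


z = (X - mu) / sigma
= (47 - 60) / 10
= -13 / 10
= -1.30


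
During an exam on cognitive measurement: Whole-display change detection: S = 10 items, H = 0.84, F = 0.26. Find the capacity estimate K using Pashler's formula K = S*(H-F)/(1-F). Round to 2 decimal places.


K = S * (H - F) / (1 - F)
H - F = 0.58
1 - F = 0.74
K = 10 * 0.58 / 0.74
= 7.84


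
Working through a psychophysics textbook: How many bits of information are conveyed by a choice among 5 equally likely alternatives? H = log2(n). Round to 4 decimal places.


H = log2(n)
H = log2(5)
= 2.3219


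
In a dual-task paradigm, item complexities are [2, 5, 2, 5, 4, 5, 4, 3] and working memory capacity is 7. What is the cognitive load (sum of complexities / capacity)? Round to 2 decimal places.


Total complexity = 2 + 5 + 2 + 5 + 4 + 5 + 4 + 3 = 30
Load = total / capacity = 30 / 7
= 4.29


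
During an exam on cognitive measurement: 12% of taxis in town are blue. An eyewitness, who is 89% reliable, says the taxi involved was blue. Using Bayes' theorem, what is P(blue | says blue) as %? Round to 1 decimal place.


P(blue | says blue) = P(says blue | blue)*P(blue) / [P(says blue | blue)*P(blue) + P(says blue | not blue)*P(not blue)]
Numerator = 0.89 * 0.12 = 0.1068
False identification = 0.11 * 0.88 = 0.0968
P = 0.1068 / (0.1068 + 0.0968)
= 0.1068 / 0.2036
As percentage = 52.5


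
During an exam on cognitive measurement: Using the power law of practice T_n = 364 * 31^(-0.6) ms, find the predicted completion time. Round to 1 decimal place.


T_n = 364 * 31^(-0.6)
31^(-0.6) = 0.127404
T_n = 364 * 0.127404
= 46.4 ms


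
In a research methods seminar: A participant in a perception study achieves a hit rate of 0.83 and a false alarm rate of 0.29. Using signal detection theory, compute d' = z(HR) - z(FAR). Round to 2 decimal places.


d' = z(HR) - z(FAR)
z(0.83) = 0.9542
z(0.29) = -0.5534
d' = 0.9542 - -0.5534
= 1.51


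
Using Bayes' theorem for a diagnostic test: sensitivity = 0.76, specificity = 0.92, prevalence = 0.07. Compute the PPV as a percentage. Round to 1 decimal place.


PPV = (sens * prev) / (sens * prev + (1-spec) * (1-prev))
Numerator = 0.76 * 0.07 = 0.0532
P(positive and no disease) = (1 - spec) * (1 - prev) = (1 - 0.92) * (1 - 0.07) = 0.0744
Denominator = 0.0532 + 0.0744 = 0.1276
PPV = 0.0532 / 0.1276 = 0.416928
As percentage = 41.7


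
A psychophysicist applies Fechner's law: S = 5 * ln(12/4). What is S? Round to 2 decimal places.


S = 5 * ln(12/4)
I/I0 = 3.0
ln(3.0) = 1.0986
S = 5 * 1.0986
= 5.49


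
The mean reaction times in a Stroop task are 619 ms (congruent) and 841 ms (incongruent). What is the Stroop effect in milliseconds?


Stroop effect = RT(incongruent) - RT(congruent)
= 841 - 619
= 222 ms


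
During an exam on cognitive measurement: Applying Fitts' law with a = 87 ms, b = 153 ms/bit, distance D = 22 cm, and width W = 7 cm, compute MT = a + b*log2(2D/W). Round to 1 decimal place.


MT = 87 + 153 * log2(2*22/7)
2D/W = 6.285714
log2(6.285714) = 2.6521
MT = 87 + 153 * 2.6521
= 492.8 ms


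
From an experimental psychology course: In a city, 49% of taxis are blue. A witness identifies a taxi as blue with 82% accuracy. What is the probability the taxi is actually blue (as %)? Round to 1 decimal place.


P(blue | says blue) = P(says blue | blue)*P(blue) / [P(says blue | blue)*P(blue) + P(says blue | not blue)*P(not blue)]
Numerator = 0.82 * 0.49 = 0.4018
False identification = 0.18 * 0.51 = 0.0918
P = 0.4018 / (0.4018 + 0.0918)
= 0.4018 / 0.4936
As percentage = 81.4


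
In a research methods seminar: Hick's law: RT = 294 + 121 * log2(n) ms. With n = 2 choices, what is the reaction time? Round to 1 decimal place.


RT = 294 + 121 * log2(2)
log2(2) = 1.0
RT = 294 + 121 * 1.0
= 294 + 121.0
= 415.0 ms


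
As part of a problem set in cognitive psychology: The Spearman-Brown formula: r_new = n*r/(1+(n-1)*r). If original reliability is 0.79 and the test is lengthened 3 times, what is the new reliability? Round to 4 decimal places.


r_new = n*r / (1 + (n-1)*r)
Numerator = 3 * 0.79 = 2.37
Denominator = 1 + 2 * 0.79 = 2.58
r_new = 2.37 / 2.58
= 0.9186


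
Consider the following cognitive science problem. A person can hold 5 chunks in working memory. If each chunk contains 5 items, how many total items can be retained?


Total items = chunks * items_per_chunk
= 5 * 5
= 25


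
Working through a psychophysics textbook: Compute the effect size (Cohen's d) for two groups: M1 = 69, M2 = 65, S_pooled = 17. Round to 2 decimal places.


Cohen's d = (M1 - M2) / S_pooled
= (69 - 65) / 17
= 4 / 17
= 0.24


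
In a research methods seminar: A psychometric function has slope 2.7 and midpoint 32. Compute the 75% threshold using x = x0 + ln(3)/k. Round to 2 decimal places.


At P = 0.75: 0.75 = 1/(1 + e^(-k*(x-x0)))
Solving: e^(-k*(x-x0)) = 1/3
x = x0 + ln(3)/k
ln(3) = 1.0986
x = 32 + 1.0986/2.7
= 32 + 0.4069
= 32.41


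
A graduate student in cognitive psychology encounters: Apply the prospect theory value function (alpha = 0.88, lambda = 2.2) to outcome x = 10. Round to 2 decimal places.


Since x = 10 >= 0, use v(x) = x^0.88
10^0.88 = 7.5858
v(10) = 7.59


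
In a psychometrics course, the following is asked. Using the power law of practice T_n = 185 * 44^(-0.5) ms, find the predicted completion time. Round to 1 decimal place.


T_n = 185 * 44^(-0.5)
44^(-0.5) = 0.150756
T_n = 185 * 0.150756
= 27.9 ms


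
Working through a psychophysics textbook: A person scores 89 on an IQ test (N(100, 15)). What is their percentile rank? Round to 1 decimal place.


z = (IQ - mean) / SD
z = (89 - 100) / 15 = -0.7333
Percentile = Phi(-0.7333) * 100
Phi(-0.7333) = 0.231688
= 23.2


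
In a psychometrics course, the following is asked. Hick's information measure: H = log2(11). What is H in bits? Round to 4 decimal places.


H = log2(n)
H = log2(11)
= 3.4594


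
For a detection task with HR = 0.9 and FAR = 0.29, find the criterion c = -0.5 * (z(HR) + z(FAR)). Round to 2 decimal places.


c = -0.5 * (z(HR) + z(FAR))
z(0.9) = 1.2816
z(0.29) = -0.5534
c = -0.5 * (1.2816 + -0.5534)
= -0.5 * 0.7282
= -0.36


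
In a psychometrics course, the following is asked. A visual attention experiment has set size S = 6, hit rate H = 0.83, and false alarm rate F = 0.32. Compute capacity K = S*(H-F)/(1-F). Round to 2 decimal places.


K = S * (H - F) / (1 - F)
H - F = 0.51
1 - F = 0.68
K = 6 * 0.51 / 0.68
= 4.50


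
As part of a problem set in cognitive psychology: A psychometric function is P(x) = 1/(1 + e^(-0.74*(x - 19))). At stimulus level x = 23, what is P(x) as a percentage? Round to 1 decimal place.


P(x) = 1/(1 + e^(-0.74*(23 - 19)))
Exponent = -0.74 * 4 = -2.96
e^(-2.96) = 0.051819
P = 1/(1 + 0.051819) = 0.950734
Percentage = 95.1


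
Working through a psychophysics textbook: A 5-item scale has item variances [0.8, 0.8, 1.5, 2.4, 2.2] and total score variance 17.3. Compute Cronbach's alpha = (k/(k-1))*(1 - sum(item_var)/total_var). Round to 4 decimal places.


alpha = (k/(k-1)) * (1 - sum(s_i^2)/s_total^2)
sum(item variances) = 7.7
k/(k-1) = 5/4 = 1.25
1 - 7.7/17.3 = 1 - 0.445087 = 0.554913
alpha = 1.25 * 0.554913
= 0.6936


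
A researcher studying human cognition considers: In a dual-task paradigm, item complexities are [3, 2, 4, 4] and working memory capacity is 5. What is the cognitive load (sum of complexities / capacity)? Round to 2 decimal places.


Total complexity = 3 + 2 + 4 + 4 = 13
Load = total / capacity = 13 / 5
= 2.60


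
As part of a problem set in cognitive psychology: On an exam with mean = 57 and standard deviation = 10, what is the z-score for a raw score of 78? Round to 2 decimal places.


z = (X - mu) / sigma
= (78 - 57) / 10
= 21 / 10
= 2.10


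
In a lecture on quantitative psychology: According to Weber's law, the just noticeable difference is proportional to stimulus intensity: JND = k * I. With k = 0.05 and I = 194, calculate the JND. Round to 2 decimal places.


JND = k * I
JND = 0.05 * 194
= 9.70


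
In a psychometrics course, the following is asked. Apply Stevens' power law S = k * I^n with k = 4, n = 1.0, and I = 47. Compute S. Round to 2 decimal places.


S = 4 * 47^1.0
47^1.0 = 47.0
S = 4 * 47.0
= 188.00


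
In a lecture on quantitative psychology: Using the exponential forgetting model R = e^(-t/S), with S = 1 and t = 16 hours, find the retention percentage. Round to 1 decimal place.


R = e^(-t/S)
-t/S = -16/1 = -16.0
R = e^(-16.0) = 0.0
Percentage = 0.0 * 100
= 0.0


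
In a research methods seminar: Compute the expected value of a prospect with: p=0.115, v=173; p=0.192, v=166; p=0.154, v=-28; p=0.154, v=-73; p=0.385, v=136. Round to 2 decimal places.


EU = sum(p_i * v_i)
0.115 * 173 = 19.895
0.192 * 166 = 31.872
0.154 * -28 = -4.312
0.154 * -73 = -11.242
0.385 * 136 = 52.36
EU = 19.895 + 31.872 + -4.312 + -11.242 + 52.36
= 88.57


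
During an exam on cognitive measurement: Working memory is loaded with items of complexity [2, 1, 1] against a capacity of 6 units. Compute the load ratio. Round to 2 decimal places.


Total complexity = 2 + 1 + 1 = 4
Load = total / capacity = 4 / 6
= 0.67


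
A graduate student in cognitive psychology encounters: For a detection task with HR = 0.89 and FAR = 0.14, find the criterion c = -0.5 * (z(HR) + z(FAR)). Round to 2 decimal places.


c = -0.5 * (z(HR) + z(FAR))
z(0.89) = 1.2265
z(0.14) = -1.0803
c = -0.5 * (1.2265 + -1.0803)
= -0.5 * 0.1462
= -0.07


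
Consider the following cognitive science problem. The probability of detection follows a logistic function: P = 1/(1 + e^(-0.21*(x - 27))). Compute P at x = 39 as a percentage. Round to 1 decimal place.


P(x) = 1/(1 + e^(-0.21*(39 - 27)))
Exponent = -0.21 * 12 = -2.52
e^(-2.52) = 0.08046
P = 1/(1 + 0.08046) = 0.925532
Percentage = 92.6


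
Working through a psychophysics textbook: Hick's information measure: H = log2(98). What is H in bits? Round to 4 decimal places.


H = log2(n)
H = log2(98)
= 6.6147


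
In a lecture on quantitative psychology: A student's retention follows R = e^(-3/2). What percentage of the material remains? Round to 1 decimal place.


R = e^(-t/S)
-t/S = -3/2 = -1.5
R = e^(-1.5) = 0.22313
Percentage = 0.22313 * 100
= 22.3


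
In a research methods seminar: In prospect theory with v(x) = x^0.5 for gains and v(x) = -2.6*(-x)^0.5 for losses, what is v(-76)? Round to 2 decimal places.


Since x = -76 < 0, use v(x) = -lambda*(-x)^alpha
(-x) = 76
76^0.5 = 8.7178
v(-76) = -2.6 * 8.7178
= -22.67


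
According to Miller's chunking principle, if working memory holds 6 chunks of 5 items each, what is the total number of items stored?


Total items = chunks * items_per_chunk
= 6 * 5
= 30


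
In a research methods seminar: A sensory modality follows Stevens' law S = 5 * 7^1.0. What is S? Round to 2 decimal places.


S = 5 * 7^1.0
7^1.0 = 7.0
S = 5 * 7.0
= 35.00


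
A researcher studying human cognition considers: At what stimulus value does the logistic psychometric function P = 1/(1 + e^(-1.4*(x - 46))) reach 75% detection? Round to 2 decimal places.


At P = 0.75: 0.75 = 1/(1 + e^(-k*(x-x0)))
Solving: e^(-k*(x-x0)) = 1/3
x = x0 + ln(3)/k
ln(3) = 1.0986
x = 46 + 1.0986/1.4
= 46 + 0.7847
= 46.78


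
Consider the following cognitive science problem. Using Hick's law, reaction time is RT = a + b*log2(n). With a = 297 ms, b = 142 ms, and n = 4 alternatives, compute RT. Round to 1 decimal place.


RT = 297 + 142 * log2(4)
log2(4) = 2.0
RT = 297 + 142 * 2.0
= 297 + 284.0
= 581.0 ms


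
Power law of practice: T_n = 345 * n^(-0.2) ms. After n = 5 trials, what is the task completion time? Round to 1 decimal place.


T_n = 345 * 5^(-0.2)
5^(-0.2) = 0.72478
T_n = 345 * 0.72478
= 250.0 ms


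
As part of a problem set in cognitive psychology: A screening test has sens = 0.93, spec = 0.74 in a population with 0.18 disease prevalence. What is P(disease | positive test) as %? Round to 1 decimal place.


PPV = (sens * prev) / (sens * prev + (1-spec) * (1-prev))
Numerator = 0.93 * 0.18 = 0.1674
P(positive and no disease) = (1 - spec) * (1 - prev) = (1 - 0.74) * (1 - 0.18) = 0.2132
Denominator = 0.1674 + 0.2132 = 0.3806
PPV = 0.1674 / 0.3806 = 0.439832
As percentage = 44.0


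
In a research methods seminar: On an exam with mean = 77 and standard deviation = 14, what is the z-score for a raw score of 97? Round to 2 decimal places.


z = (X - mu) / sigma
= (97 - 77) / 14
= 20 / 14
= 1.43


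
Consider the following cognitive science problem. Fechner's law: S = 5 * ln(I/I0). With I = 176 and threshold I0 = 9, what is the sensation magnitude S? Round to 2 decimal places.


S = 5 * ln(176/9)
I/I0 = 19.555556
ln(19.555556) = 2.9733
S = 5 * 2.9733
= 14.87


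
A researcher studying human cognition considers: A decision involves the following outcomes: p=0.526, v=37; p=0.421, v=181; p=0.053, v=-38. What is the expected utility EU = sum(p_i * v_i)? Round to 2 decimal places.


EU = sum(p_i * v_i)
0.526 * 37 = 19.462
0.421 * 181 = 76.201
0.053 * -38 = -2.014
EU = 19.462 + 76.201 + -2.014
= 93.65


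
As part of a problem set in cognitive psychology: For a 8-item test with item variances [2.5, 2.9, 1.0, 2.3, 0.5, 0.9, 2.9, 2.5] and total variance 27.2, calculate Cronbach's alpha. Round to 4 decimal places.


alpha = (k/(k-1)) * (1 - sum(s_i^2)/s_total^2)
sum(item variances) = 15.5
k/(k-1) = 8/7 = 1.142857
1 - 15.5/27.2 = 1 - 0.569853 = 0.430147
alpha = 1.142857 * 0.430147
= 0.4916


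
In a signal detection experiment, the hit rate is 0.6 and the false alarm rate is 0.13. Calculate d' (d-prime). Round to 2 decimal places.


d' = z(HR) - z(FAR)
z(0.6) = 0.2533
z(0.13) = -1.1264
d' = 0.2533 - -1.1264
= 1.38


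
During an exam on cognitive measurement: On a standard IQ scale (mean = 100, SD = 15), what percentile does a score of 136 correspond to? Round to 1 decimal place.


z = (IQ - mean) / SD
z = (136 - 100) / 15 = 2.4
Percentile = Phi(2.4) * 100
Phi(2.4) = 0.991802
= 99.2


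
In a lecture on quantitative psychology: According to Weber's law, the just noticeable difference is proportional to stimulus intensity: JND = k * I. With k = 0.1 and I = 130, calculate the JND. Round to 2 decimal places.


JND = k * I
JND = 0.1 * 130
= 13.00


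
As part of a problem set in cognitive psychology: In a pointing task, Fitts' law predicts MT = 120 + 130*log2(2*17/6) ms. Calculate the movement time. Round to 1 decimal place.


MT = 120 + 130 * log2(2*17/6)
2D/W = 5.666667
log2(5.666667) = 2.5025
MT = 120 + 130 * 2.5025
= 445.3 ms


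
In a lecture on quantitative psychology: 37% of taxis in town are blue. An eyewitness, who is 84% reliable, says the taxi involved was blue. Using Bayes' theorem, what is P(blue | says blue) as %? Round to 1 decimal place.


P(blue | says blue) = P(says blue | blue)*P(blue) / [P(says blue | blue)*P(blue) + P(says blue | not blue)*P(not blue)]
Numerator = 0.84 * 0.37 = 0.3108
False identification = 0.16 * 0.63 = 0.1008
P = 0.3108 / (0.3108 + 0.1008)
= 0.3108 / 0.4116
As percentage = 75.5


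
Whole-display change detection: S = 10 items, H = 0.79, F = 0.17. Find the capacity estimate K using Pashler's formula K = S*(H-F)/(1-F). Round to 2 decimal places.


K = S * (H - F) / (1 - F)
H - F = 0.62
1 - F = 0.83
K = 10 * 0.62 / 0.83
= 7.47


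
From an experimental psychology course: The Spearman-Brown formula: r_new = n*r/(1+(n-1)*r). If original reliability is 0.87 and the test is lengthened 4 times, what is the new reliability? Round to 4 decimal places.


r_new = n*r / (1 + (n-1)*r)
Numerator = 4 * 0.87 = 3.48
Denominator = 1 + 3 * 0.87 = 3.61
r_new = 3.48 / 3.61
= 0.9640


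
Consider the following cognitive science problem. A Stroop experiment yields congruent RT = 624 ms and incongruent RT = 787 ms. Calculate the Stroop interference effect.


Stroop effect = RT(incongruent) - RT(congruent)
= 787 - 624
= 163 ms


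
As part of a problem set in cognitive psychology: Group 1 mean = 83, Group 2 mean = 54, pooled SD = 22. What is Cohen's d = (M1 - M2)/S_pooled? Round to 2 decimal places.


Cohen's d = (M1 - M2) / S_pooled
= (83 - 54) / 22
= 29 / 22
= 1.32


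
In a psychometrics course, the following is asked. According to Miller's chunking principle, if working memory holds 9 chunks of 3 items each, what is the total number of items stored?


Total items = chunks * items_per_chunk
= 9 * 3
= 27


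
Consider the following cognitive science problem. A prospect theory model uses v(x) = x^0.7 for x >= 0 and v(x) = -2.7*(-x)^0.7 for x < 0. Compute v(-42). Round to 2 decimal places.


Since x = -42 < 0, use v(x) = -lambda*(-x)^alpha
(-x) = 42
42^0.7 = 13.6859
v(-42) = -2.7 * 13.6859
= -36.95


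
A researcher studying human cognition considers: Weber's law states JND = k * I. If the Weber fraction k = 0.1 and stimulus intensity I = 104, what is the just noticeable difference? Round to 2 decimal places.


JND = k * I
JND = 0.1 * 104
= 10.40


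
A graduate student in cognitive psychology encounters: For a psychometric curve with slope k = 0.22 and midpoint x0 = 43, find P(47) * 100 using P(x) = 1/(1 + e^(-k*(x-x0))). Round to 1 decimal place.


P(x) = 1/(1 + e^(-0.22*(47 - 43)))
Exponent = -0.22 * 4 = -0.88
e^(-0.88) = 0.414783
P = 1/(1 + 0.414783) = 0.706822
Percentage = 70.7


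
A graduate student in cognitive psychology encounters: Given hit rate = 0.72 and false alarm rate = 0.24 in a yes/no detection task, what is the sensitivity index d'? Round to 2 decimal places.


d' = z(HR) - z(FAR)
z(0.72) = 0.5828
z(0.24) = -0.7063
d' = 0.5828 - -0.7063
= 1.29


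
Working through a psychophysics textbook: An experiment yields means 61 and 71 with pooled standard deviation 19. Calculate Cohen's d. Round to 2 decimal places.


Cohen's d = (M1 - M2) / S_pooled
= (61 - 71) / 19
= -10 / 19
= -0.53


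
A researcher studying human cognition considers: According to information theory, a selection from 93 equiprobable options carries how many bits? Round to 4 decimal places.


H = log2(n)
H = log2(93)
= 6.5392


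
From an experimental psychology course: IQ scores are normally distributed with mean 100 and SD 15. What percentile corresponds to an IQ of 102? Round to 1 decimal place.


z = (IQ - mean) / SD
z = (102 - 100) / 15 = 0.1333
Percentile = Phi(0.1333) * 100
Phi(0.1333) = 0.553022
= 55.3


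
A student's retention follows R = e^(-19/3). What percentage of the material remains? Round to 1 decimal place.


R = e^(-t/S)
-t/S = -19/3 = -6.333333
R = e^(-6.333333) = 0.001776
Percentage = 0.001776 * 100
= 0.2


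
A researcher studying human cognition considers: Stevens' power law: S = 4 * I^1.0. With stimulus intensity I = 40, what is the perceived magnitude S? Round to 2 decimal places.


S = 4 * 40^1.0
40^1.0 = 40.0
S = 4 * 40.0
= 160.00


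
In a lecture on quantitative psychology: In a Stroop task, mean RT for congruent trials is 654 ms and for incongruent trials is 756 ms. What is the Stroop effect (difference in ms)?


Stroop effect = RT(incongruent) - RT(congruent)
= 756 - 654
= 102 ms


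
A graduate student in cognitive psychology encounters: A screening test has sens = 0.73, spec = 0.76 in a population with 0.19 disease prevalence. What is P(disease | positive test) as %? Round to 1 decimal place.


PPV = (sens * prev) / (sens * prev + (1-spec) * (1-prev))
Numerator = 0.73 * 0.19 = 0.1387
P(positive and no disease) = (1 - spec) * (1 - prev) = (1 - 0.76) * (1 - 0.19) = 0.1944
Denominator = 0.1387 + 0.1944 = 0.3331
PPV = 0.1387 / 0.3331 = 0.416391
As percentage = 41.6


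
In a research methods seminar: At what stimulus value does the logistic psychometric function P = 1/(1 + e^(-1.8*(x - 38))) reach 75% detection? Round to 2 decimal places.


At P = 0.75: 0.75 = 1/(1 + e^(-k*(x-x0)))
Solving: e^(-k*(x-x0)) = 1/3
x = x0 + ln(3)/k
ln(3) = 1.0986
x = 38 + 1.0986/1.8
= 38 + 0.6103
= 38.61


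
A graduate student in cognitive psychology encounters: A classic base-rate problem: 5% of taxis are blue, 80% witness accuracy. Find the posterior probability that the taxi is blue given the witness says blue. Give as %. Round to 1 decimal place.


P(blue | says blue) = P(says blue | blue)*P(blue) / [P(says blue | blue)*P(blue) + P(says blue | not blue)*P(not blue)]
Numerator = 0.8 * 0.05 = 0.04
False identification = 0.2 * 0.95 = 0.19
P = 0.04 / (0.04 + 0.19)
= 0.04 / 0.23
As percentage = 17.4


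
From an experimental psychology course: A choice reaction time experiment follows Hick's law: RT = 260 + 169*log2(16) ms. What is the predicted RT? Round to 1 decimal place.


RT = 260 + 169 * log2(16)
log2(16) = 4.0
RT = 260 + 169 * 4.0
= 260 + 676.0
= 936.0 ms


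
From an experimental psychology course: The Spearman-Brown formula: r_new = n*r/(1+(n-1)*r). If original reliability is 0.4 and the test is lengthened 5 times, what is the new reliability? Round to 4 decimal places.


r_new = n*r / (1 + (n-1)*r)
Numerator = 5 * 0.4 = 2.0
Denominator = 1 + 4 * 0.4 = 2.6
r_new = 2.0 / 2.6
= 0.7692


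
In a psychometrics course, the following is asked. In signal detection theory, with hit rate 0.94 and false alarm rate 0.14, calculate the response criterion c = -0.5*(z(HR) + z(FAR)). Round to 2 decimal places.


c = -0.5 * (z(HR) + z(FAR))
z(0.94) = 1.5548
z(0.14) = -1.0803
c = -0.5 * (1.5548 + -1.0803)
= -0.5 * 0.4745
= -0.24


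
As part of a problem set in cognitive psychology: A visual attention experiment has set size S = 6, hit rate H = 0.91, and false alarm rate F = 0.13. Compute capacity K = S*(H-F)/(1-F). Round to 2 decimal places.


K = S * (H - F) / (1 - F)
H - F = 0.78
1 - F = 0.87
K = 6 * 0.78 / 0.87
= 5.38
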